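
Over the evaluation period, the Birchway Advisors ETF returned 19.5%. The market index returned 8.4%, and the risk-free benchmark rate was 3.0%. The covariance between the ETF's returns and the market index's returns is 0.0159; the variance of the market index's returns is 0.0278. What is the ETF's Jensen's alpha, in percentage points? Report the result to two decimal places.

β = Cov / Var = 0.0159 / 0.0278 = 0.5719
E[R] = Rf + β(Rm − Rf) = 3.0% + 0.5719 × (8.4% − 3.0%) = 6.0883%
α = Rp − E[R] = 19.5% − 6.0883% = 13.4117

13.41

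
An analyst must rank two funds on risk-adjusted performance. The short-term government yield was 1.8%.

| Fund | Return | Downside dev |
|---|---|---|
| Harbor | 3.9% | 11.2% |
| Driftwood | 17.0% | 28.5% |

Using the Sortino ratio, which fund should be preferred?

Harbor: Sortino ratio = (3.9% − 1.8%) / 11.2% = 0.188
Driftwood: Sortino ratio = (17.0% − 1.8%) / 28.5% = 0.533
Highest: Driftwood (0.533).

Driftwood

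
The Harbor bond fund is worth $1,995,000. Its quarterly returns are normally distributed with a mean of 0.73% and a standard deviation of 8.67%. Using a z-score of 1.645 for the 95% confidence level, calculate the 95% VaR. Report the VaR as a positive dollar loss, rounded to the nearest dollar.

Return at the 95% tail: μ − z·σ = 0.73% − 1.645 × 8.67% = 0.73 − 14.26215 = -13.53215%
VaR = −(-13.53215%) × $1,995,000 = 13.53215% × $1,995,000 = $269,966

$269,966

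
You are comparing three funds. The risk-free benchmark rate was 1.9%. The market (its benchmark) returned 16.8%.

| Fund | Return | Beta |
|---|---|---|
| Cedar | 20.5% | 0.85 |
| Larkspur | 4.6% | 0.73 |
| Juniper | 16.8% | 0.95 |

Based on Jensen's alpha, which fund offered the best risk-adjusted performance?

Cedar: α = 20.5% − [1.9% + 0.85 × (16.8% − 1.9%)] = 5.935
Larkspur: α = 4.6% − [1.9% + 0.73 × (16.8% − 1.9%)] = -8.177
Juniper: α = 16.8% − [1.9% + 0.95 × (16.8% − 1.9%)] = 0.745
Highest: Cedar (5.935).

Cedar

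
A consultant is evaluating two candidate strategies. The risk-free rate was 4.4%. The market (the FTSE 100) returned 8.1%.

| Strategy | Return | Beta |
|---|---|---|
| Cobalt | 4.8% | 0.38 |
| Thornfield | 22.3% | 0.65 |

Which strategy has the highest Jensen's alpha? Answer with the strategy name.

Thornfield

Cobalt: α = 4.8% − [4.4% + 0.38 × (8.1% − 4.4%)] = -1.006
Thornfield: α = 22.3% − [4.4% + 0.65 × (8.1% − 4.4%)] = 15.495
Highest: Thornfield (15.495).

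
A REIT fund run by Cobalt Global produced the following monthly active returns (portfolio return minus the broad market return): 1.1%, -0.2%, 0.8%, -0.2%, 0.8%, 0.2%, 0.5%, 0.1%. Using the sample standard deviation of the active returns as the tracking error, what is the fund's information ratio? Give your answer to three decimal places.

Mean return r̄ = 3.10 / 8 = 0.3875%
Σ(r − r̄)² = (1.1 − 0.3875)² + (-0.2 − 0.3875)² + … = 1.6688
sample σ = √(1.6688 / 7) = √0.2384 = 0.4883%
IR = r̄ / tracking error = 0.3875 / 0.4883 = 0.7936

0.794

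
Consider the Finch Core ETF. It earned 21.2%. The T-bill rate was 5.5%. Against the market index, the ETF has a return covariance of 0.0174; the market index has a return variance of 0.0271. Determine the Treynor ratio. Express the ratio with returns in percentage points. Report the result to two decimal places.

24.45

β = Cov / Var = 0.0174 / 0.0271 = 0.6421
Treynor = (Rp − Rf) / β = (21.2% − 5.5%) / 0.6421 = 15.70 / 0.6421 = 24.4510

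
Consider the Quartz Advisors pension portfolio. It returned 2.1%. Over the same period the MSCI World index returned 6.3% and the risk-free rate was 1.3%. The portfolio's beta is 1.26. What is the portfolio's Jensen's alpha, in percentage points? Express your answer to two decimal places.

-5.50

CAPM expected return = Rf + β(Rm − Rf) = 1.3% + 1.26 × (6.3% − 1.3%) = 1.3 + 1.26 × 5.00 = 7.6000%
Jensen's α = Rp − E[R] = 2.1% − 7.6000% = -5.5000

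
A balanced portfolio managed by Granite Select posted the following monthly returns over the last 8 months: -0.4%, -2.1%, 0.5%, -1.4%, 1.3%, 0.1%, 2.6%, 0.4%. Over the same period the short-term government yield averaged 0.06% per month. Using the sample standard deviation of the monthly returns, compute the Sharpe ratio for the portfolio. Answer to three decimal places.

0.044

r̄ = (-0.4 − 2.1 + 0.5 − 1.4 + 1.3 + 0.1 + 2.6 + 0.4) / 8 = 1.00 / 8 = 0.1250%
Σ(r − r̄)² = (-0.4 − 0.1250)² + (-2.1 − 0.1250)² + … = 15.2750
sample σ = √(15.2750 / 7) = √2.1821 = 1.4772%
Sharpe = (r̄ − rf) / σ = (0.1250 − 0.06) / 1.4772 = 0.0650 / 1.4772 = 0.0440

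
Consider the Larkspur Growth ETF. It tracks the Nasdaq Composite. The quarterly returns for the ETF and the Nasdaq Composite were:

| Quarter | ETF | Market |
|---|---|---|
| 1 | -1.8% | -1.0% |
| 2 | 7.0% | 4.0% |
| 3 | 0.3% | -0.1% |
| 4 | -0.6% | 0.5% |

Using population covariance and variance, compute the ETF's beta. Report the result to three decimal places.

1.761

r̄p = 1.2250%,  r̄m = 0.8500%
Cov = Σ(rp − r̄p)(rm − r̄m) / 4 = 6.3263
Var(rm) = Σ(rm − r̄m)² / 4 = 3.5925
β = Cov / Var = 6.3263 / 3.5925 = 1.7610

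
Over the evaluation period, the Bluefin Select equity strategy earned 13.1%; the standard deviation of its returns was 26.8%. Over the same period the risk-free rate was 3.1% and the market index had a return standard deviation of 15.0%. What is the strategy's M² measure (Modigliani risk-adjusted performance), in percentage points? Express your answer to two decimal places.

Sharpe = (Rp − Rf) / σp = (13.1% − 3.1%) / 26.8% = 0.3731
M² = Rf + Sharpe × σm = 3.1% + 0.3731 × 15.0% = 8.6965%

8.70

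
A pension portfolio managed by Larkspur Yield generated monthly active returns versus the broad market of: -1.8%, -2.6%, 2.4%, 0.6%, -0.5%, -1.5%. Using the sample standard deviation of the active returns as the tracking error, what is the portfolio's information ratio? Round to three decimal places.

-0.310

μ = (-1.8 − 2.6 + 2.4 + 0.6 − 0.5 − 1.5) / 6 = -0.5667%
Σ(r − μ)² = 16.6933; sample σ = √(16.6933/5) = 1.8272%
IR = μ / tracking error = -0.5667 / 1.8272 = -0.3101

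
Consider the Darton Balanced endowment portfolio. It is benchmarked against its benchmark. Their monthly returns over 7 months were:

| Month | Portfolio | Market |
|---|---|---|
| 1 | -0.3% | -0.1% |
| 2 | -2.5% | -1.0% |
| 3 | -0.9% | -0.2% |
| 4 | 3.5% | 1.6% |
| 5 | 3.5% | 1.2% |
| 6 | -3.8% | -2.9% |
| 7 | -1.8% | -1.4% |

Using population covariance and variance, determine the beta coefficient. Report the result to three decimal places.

1.757

r̄p = -0.3286%,  r̄m = -0.4000%
Cov = Σ(rp − r̄p)(rm − r̄m) / 7 = 3.5900
Var(rm) = Σ(rm − r̄m)² / 7 = 2.0429
β = Cov / Var = 3.5900 / 2.0429 = 1.7573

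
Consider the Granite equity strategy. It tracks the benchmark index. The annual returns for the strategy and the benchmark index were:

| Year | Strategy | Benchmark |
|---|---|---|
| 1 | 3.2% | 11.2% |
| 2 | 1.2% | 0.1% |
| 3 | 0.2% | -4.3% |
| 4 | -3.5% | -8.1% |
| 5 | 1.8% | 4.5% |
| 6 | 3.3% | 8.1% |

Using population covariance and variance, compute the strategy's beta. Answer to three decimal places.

0.316

r̄p = 1.0333%,  r̄m = 1.9167%
Cov = Σ(rp − r̄p)(rm − r̄m) / 6 = 14.3994
Var(rm) = Σ(rm − r̄m)² / 6 = 45.5614
β = Cov / Var = 14.3994 / 45.5614 = 0.3160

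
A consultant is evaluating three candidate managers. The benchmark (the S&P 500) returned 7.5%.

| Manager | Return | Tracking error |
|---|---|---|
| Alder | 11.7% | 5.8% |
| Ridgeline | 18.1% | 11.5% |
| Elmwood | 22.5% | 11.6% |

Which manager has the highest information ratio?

Alder: IR = (11.7% − 7.5%) / 5.8% = 0.724
Ridgeline: IR = (18.1% − 7.5%) / 11.5% = 0.922
Elmwood: IR = (22.5% − 7.5%) / 11.6% = 1.293
Highest: Elmwood (1.293).

Elmwood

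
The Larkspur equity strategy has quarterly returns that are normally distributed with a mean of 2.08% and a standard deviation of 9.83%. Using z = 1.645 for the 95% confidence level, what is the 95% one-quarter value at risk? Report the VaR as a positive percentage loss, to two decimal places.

VaR (as % loss) = −(μ − z·σ) = −(2.08% − 1.645 × 9.83%) = −(-14.09035%) = 14.09035%

14.09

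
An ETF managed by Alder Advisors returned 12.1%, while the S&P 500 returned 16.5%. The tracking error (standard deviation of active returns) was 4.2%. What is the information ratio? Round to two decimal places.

-1.05

IR = (Rp − Rb) / TE = (12.1% − 16.5%) / 4.2% = -4.40% / 4.2% = -1.0476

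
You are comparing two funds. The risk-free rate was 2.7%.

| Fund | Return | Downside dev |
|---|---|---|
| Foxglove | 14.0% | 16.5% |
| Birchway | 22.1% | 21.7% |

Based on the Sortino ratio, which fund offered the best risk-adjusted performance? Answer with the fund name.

Foxglove: Sortino ratio = (14.0% − 2.7%) / 16.5% = 0.685
Birchway: Sortino ratio = (22.1% − 2.7%) / 21.7% = 0.894
Highest: Birchway (0.894).

Birchway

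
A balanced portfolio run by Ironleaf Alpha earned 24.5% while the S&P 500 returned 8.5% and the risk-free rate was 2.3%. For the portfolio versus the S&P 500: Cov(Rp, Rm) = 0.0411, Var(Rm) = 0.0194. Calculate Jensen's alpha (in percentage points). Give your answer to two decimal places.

9.06

β = Cov / Var = 0.0411 / 0.0194 = 2.1186
E[R] = Rf + β(Rm − Rf) = 2.3% + 2.1186 × (8.5% − 2.3%) = 15.4353%
α = Rp − E[R] = 24.5% − 15.4353% = 9.0647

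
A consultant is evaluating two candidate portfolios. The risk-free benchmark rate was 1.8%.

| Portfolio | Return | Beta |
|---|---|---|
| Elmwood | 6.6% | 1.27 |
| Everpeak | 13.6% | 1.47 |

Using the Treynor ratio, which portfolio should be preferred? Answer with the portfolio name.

Everpeak

Elmwood: Treynor = (6.6% − 1.8%) / 1.27 = 3.780
Everpeak: Treynor = (13.6% − 1.8%) / 1.47 = 8.027
Highest: Everpeak (8.027).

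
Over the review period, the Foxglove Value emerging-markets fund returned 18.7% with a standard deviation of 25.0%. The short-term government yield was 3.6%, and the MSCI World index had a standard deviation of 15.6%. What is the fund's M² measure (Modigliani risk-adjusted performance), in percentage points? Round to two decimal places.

13.02

Sharpe = (Rp − Rf) / σp = (18.7% − 3.6%) / 25.0% = 0.6040
M² = Rf + Sharpe × σm = 3.6% + 0.6040 × 15.6% = 13.0224%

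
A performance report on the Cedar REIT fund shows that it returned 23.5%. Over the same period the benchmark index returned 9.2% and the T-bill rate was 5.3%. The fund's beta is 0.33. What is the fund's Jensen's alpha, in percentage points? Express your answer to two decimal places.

CAPM expected return = Rf + β(Rm − Rf) = 5.3% + 0.33 × (9.2% − 5.3%) = 5.3 + 0.33 × 3.90 = 6.5870%
Jensen's α = Rp − E[R] = 23.5% − 6.5870% = 16.9130

16.91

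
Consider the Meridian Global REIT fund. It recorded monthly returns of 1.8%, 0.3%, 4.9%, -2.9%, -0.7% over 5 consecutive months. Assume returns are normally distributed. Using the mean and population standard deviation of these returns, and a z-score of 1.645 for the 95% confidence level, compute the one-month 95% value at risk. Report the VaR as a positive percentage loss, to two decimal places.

r̄ = (1.8 + 0.3 + 4.9 − 2.9 − 0.7) / 5 = 3.40 / 5 = 0.6800%
Population σ = √[Σ(r − r̄)² / 5] = √[33.9280 / 5] = √6.7856 = 2.6049%
VaR = −(r̄ − z·σ) = −(0.6800 − 1.645 × 2.6049) = −(-3.6051) = 3.6051%

3.61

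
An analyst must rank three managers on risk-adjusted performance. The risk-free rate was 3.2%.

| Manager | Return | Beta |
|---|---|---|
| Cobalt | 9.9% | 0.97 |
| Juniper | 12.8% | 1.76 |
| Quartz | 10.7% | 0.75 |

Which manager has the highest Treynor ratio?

Cobalt: Treynor = (9.9% − 3.2%) / 0.97 = 6.907
Juniper: Treynor = (12.8% − 3.2%) / 1.76 = 5.455
Quartz: Treynor = (10.7% − 3.2%) / 0.75 = 10.000
Highest: Quartz (10.000).

Quartz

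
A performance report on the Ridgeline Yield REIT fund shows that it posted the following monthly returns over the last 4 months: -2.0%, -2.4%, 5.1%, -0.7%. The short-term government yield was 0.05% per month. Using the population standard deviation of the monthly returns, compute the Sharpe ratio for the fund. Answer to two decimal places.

μ = (-2 − 2.4 + 5.1 − 0.7) / 4 = -0.00 / 4 = 0.0000%
Σ(r − μ)² = 36.2600; population σ = √(36.2600/4) = 3.0108%
Sharpe = (μ − rf) / σ = (0.0000 − 0.05) / 3.0108 = -0.0500 / 3.0108 = -0.0166

-0.02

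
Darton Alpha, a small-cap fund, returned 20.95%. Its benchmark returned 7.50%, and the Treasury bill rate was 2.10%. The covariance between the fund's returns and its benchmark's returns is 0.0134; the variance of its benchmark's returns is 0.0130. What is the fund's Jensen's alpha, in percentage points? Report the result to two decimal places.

β = Cov / Var = 0.0134 / 0.0130 = 1.0308
E[R] = Rf + β(Rm − Rf) = 2.10% + 1.0308 × (7.50% − 2.10%) = 7.6663%
α = Rp − E[R] = 20.95% − 7.6663% = 13.2837

13.28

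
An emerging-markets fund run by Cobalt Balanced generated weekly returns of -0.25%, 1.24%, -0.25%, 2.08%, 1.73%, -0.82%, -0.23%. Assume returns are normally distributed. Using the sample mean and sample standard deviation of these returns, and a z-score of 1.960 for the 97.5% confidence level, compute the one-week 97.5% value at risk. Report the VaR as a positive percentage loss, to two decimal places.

r̄ = (-0.25 + 1.24 − 0.25 + 2.08 + 1.73 − 0.82 − 0.23) / 7 = 0.5000%
Σ(r − r̄)² = 7.9572; sample σ = √(7.9572/6) = 1.1516%
VaR = −(r̄ − z·σ) = −(0.5000 − 1.960 × 1.1516) = −(-1.7571) = 1.7571%

1.76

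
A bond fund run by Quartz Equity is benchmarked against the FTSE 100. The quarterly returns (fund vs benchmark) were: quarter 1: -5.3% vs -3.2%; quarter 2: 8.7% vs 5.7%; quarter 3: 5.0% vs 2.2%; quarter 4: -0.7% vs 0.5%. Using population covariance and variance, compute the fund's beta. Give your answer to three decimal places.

r̄p = 1.9250%,  r̄m = 1.3000%
Cov = Σ(rp − r̄p)(rm − r̄m) / 4 = 16.7975
Var(rm) = Σ(rm − r̄m)² / 4 = 10.2650
β = Cov / Var = 16.7975 / 10.2650 = 1.6364

1.636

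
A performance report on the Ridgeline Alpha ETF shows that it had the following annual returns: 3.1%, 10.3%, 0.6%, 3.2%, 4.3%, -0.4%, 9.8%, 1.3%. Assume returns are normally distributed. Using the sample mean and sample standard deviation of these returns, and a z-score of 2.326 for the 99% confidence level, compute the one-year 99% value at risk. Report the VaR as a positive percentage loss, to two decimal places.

Mean return μ = 32.20 / 8 = 4.0250%
Sample σ = √[Σ(r − μ)² / 7] = √[113.0750 / 7] = √16.1536 = 4.0192%
VaR = −(μ − z·σ) = −(4.0250 − 2.326 × 4.0192) = −(-5.3237) = 5.3237%

5.32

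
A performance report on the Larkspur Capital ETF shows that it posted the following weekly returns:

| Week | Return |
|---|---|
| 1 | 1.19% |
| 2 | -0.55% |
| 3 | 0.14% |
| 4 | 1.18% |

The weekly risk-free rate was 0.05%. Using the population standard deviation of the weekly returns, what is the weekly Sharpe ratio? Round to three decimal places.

r̄ = (1.19 − 0.55 + 0.14 + 1.18) / 4 = 1.960 / 4 = 0.4900%
Σ(r − r̄)² = 2.1702; population σ = √(2.1702/4) = 0.7366%
Sharpe = (r̄ − rf) / σ = (0.4900 − 0.05) / 0.7366 = 0.4400 / 0.7366 = 0.5973

0.597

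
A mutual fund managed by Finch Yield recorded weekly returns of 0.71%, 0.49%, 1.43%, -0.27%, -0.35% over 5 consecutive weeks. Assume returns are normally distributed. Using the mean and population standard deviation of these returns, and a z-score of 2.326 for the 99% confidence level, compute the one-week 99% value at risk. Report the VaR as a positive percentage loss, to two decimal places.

1.13

r̄ = (0.71 + 0.49 + 1.43 − 0.27 − 0.35) / 5 = 0.4020%
Population σ = √[Σ(r − r̄)² / 5] = √[2.1765 / 5] = √0.4353 = 0.6598%
VaR = −(r̄ − z·σ) = −(0.4020 − 2.326 × 0.6598) = −(-1.1327) = 1.1327%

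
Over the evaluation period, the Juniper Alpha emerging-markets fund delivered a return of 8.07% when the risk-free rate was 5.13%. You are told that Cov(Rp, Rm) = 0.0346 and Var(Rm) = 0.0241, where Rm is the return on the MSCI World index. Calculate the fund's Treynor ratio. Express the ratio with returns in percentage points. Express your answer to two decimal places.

β = Cov / Var = 0.0346 / 0.0241 = 1.4357
Treynor = (Rp − Rf) / β = (8.07% − 5.13%) / 1.4357 = 2.94 / 1.4357 = 2.0478

2.05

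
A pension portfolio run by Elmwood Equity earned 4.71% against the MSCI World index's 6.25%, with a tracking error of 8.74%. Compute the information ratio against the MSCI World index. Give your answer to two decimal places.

-0.18

IR = (Rp − Rb) / TE = (4.71% − 6.25%) / 8.74% = -1.54% / 8.74% = -0.1762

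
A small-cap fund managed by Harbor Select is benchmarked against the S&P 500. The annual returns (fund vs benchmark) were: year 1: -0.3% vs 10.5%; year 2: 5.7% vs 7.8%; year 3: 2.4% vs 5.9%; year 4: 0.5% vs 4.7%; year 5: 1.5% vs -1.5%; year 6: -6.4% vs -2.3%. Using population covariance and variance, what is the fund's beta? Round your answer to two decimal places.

0.43

r̄p = 0.5667%,  r̄m = 4.1833%
Cov = Σ(rp − r̄p)(rm − r̄m) / 6 = 9.3444
Var(rm) = Σ(rm − r̄m)² / 6 = 21.7547
β = Cov / Var = 9.3444 / 21.7547 = 0.4295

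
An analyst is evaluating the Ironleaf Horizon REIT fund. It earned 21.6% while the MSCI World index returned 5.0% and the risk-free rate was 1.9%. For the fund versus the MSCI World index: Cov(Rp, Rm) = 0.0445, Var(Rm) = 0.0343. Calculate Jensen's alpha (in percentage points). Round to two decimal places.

β = Cov / Var = 0.0445 / 0.0343 = 1.2974
E[R] = Rf + β(Rm − Rf) = 1.9% + 1.2974 × (5.0% − 1.9%) = 5.9219%
α = Rp − E[R] = 21.6% − 5.9219% = 15.6781

15.68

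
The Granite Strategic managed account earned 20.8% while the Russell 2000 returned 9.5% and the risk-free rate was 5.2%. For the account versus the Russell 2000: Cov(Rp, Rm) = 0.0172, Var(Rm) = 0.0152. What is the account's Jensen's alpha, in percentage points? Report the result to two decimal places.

β = Cov / Var = 0.0172 / 0.0152 = 1.1316
E[R] = Rf + β(Rm − Rf) = 5.2% + 1.1316 × (9.5% − 5.2%) = 10.0659%
α = Rp − E[R] = 20.8% − 10.0659% = 10.7341

10.73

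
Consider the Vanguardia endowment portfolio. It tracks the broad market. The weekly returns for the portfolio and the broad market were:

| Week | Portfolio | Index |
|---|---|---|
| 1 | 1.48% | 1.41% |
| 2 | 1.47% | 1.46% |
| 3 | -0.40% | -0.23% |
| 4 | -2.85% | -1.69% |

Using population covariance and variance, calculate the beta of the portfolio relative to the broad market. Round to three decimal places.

r̄p = -0.0750%,  r̄m = 0.2375%
Cov = Σ(rp − r̄p)(rm − r̄m) / 4 = 2.3032
Var(rm) = Σ(rm − r̄m)² / 4 = 1.7008
β = Cov / Var = 2.3032 / 1.7008 = 1.3542

1.354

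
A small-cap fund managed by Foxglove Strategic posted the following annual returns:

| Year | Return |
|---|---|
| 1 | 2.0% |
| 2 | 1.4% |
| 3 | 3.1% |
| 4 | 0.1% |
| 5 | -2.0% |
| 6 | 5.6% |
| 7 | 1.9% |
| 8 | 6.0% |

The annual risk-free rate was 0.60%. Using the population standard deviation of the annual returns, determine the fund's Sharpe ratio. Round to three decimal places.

r̄ = (2 + 1.4 + 3.1 + 0.1 − 2 + 5.6 + 1.9 + 6) / 8 = 18.10 / 8 = 2.2625%
Population σ = √[Σ(r − r̄)² / 8] = √[49.5988 / 8] = √6.1999 = 2.4900%
Sharpe = (r̄ − rf) / σ = (2.2625 − 0.6) / 2.4900 = 1.6625 / 2.4900 = 0.6677

0.668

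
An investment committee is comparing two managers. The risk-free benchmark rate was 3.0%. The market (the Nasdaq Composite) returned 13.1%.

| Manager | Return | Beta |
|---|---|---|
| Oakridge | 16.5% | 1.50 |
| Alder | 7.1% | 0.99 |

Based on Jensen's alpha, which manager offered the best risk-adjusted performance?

Oakridge: α = 16.5% − [3.0% + 1.50 × (13.1% − 3.0%)] = -1.650
Alder: α = 7.1% − [3.0% + 0.99 × (13.1% − 3.0%)] = -5.899
Highest: Oakridge (-1.650).

Oakridge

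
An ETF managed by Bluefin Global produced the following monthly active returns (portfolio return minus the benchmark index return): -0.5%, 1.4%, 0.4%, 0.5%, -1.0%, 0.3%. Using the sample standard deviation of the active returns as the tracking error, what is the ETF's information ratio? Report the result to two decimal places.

0.22

Mean return r̄ = 1.10 / 6 = 0.1833%
Σ(r − r̄)² = 3.5083; sample σ = √(3.5083/5) = 0.8377%
IR = r̄ / tracking error = 0.1833 / 0.8377 = 0.2188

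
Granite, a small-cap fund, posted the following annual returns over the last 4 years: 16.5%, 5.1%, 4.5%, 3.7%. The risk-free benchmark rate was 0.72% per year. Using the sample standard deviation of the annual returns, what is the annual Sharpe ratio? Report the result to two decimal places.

μ = (16.5 + 5.1 + 4.5 + 3.7) / 4 = 7.4500%
Sample std dev = √[110.1900 / 3] = 6.0605%
Sharpe = (μ − rf) / σ = (7.4500 − 0.72) / 6.0605 = 6.7300 / 6.0605 = 1.1105

1.11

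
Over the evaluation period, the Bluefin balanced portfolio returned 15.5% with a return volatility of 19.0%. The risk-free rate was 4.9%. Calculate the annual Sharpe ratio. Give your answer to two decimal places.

Sharpe = (Rp − Rf) / σp = (15.5% − 4.9%) / 19.0% = 10.60% / 19.0% = 0.5579

0.56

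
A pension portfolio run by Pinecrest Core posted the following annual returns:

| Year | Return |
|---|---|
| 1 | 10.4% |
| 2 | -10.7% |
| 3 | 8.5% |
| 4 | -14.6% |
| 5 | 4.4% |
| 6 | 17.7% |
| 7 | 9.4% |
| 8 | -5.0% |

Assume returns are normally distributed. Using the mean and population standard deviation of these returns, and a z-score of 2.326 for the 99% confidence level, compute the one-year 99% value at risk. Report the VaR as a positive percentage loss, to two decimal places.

22.21

μ = (10.4 − 10.7 + 8.5 − 14.6 + 4.4 + 17.7 + 9.4 − 5) / 8 = 2.5125%
Σ(r − μ)² = (10.4 − 2.5125)² + (-10.7 − 2.5125)² + (8.5 − 2.5125)² + … = 903.5688
population σ = √(903.5688 / 8) = √112.9461 = 10.6276%
VaR = −(μ − z·σ) = −(2.5125 − 2.326 × 10.6276) = −(-22.2073) = 22.2073%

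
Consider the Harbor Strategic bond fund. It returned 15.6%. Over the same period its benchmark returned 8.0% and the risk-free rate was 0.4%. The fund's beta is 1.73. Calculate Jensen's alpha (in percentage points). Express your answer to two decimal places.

CAPM expected return = Rf + β(Rm − Rf) = 0.4% + 1.73 × (8.0% − 0.4%) = 0.4 + 1.73 × 7.60 = 13.5480%
Jensen's α = Rp − E[R] = 15.6% − 13.5480% = 2.0520

2.05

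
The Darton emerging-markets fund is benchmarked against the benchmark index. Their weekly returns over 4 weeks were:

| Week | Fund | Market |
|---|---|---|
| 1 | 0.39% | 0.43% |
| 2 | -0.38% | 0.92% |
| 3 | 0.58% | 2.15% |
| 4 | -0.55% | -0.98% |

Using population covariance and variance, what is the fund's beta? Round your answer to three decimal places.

0.314

r̄p = 0.0100%,  r̄m = 0.6300%
Cov = Σ(rp − r̄p)(rm − r̄m) / 4 = 0.3947
Var(rm) = Σ(rm − r̄m)² / 4 = 1.2567
β = Cov / Var = 0.3947 / 1.2567 = 0.3141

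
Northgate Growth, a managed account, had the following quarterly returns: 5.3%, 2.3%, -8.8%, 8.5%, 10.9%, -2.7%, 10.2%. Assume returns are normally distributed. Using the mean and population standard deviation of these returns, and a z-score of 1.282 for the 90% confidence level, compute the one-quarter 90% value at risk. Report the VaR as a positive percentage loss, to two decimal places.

r̄ = (5.3 + 2.3 − 8.8 + 8.5 + 10.9 − 2.7 + 10.2) / 7 = 3.6714%
Σ(r − r̄)² = (5.3 − 3.6714)² + (2.3 − 3.6714)² + (-8.8 − 3.6714)² + … = 318.8543
population σ = √(318.8543 / 7) = √45.5506 = 6.7491%
VaR = −(r̄ − z·σ) = −(3.6714 − 1.282 × 6.7491) = −(-4.9809) = 4.9809%

4.98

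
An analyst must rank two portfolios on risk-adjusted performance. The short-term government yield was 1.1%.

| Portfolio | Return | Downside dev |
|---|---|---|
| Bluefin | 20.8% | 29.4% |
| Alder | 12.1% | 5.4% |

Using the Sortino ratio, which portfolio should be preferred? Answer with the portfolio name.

Bluefin: Sortino ratio = (20.8% − 1.1%) / 29.4% = 0.670
Alder: Sortino ratio = (12.1% − 1.1%) / 5.4% = 2.037
Highest: Alder (2.037).

Alder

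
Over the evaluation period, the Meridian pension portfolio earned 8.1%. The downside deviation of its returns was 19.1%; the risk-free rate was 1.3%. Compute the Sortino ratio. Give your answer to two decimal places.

0.36

Sortino = (Rp − Rf) / σd = (8.1% − 1.3%) / 19.1% = 6.80% / 19.1% = 0.3560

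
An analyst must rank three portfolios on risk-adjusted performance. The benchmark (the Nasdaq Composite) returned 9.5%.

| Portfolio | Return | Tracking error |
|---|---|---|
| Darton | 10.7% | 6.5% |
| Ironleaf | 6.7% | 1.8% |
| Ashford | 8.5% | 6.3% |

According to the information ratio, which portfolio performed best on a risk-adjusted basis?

Darton: IR = (10.7% − 9.5%) / 6.5% = 0.185
Ironleaf: IR = (6.7% − 9.5%) / 1.8% = -1.556
Ashford: IR = (8.5% − 9.5%) / 6.3% = -0.159
Highest: Darton (0.185).

Darton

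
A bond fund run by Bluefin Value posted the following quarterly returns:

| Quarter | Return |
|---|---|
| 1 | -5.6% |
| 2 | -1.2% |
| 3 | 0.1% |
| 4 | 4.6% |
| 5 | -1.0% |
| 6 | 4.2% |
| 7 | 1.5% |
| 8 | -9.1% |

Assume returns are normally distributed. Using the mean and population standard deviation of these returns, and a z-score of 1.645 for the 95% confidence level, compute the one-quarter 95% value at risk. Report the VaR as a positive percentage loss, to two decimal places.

r̄ = (-5.6 − 1.2 + 0.1 + 4.6 − 1 + 4.2 + 1.5 − 9.1) / 8 = -6.50 / 8 = -0.8125%
Σ(r − r̄)² = (-5.6 − (-0.8125))² + (-1.2 − (-0.8125))² + (0.1 − (-0.8125))² + … = 152.3888
population σ = √(152.3888 / 8) = √19.0486 = 4.3645%
VaR = −(r̄ − z·σ) = −(-0.8125 − 1.645 × 4.3645) = −(-7.9921) = 7.9921%

7.99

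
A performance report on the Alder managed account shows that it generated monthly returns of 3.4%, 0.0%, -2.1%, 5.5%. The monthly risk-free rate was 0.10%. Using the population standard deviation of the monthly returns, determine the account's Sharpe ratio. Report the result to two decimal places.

μ = (3.4 + 0 − 2.1 + 5.5) / 4 = 1.7000%
Σ(r − μ)² = 34.6600; population σ = √(34.6600/4) = 2.9436%
Sharpe = (μ − rf) / σ = (1.7000 − 0.1) / 2.9436 = 1.6000 / 2.9436 = 0.5436

0.54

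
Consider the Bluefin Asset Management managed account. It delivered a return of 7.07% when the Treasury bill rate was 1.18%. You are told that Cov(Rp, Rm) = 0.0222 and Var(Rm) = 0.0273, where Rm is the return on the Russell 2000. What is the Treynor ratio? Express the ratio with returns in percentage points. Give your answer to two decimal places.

7.24

β = Cov / Var = 0.0222 / 0.0273 = 0.8132
Treynor = (Rp − Rf) / β = (7.07% − 1.18%) / 0.8132 = 5.89 / 0.8132 = 7.2430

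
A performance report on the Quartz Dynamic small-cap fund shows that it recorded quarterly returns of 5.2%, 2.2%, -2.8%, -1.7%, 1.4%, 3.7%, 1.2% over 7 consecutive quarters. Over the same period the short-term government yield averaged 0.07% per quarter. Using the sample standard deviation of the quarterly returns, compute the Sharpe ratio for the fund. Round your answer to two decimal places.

r̄ = (5.2 + 2.2 − 2.8 − 1.7 + 1.4 + 3.7 + 1.2) / 7 = 9.20 / 7 = 1.3143%
Sample std dev = √[47.6086 / 6] = 2.8169%
Sharpe = (r̄ − rf) / σ = (1.3143 − 0.07) / 2.8169 = 1.2443 / 2.8169 = 0.4417

0.44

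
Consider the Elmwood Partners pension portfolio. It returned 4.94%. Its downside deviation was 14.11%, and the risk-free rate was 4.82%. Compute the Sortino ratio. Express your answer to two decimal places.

Sortino = (Rp − Rf) / σd = (4.94% − 4.82%) / 14.11% = 0.12% / 14.11% = 0.0085

0.01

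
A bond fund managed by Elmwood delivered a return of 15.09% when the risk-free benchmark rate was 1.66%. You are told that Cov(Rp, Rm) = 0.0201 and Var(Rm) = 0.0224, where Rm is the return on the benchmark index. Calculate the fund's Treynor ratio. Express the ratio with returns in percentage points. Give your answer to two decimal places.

14.97

β = Cov / Var = 0.0201 / 0.0224 = 0.8973
Treynor = (Rp − Rf) / β = (15.09% − 1.66%) / 0.8973 = 13.43 / 0.8973 = 14.9671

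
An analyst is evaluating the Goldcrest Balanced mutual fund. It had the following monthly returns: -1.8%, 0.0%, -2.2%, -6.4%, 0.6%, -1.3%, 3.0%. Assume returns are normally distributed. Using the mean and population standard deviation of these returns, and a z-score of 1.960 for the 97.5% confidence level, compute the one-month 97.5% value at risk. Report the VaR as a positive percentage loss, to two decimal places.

6.43

μ = (-1.8 + 0 − 2.2 − 6.4 + 0.6 − 1.3 + 3) / 7 = -8.10 / 7 = -1.1571%
Population std dev = √[50.7171 / 7] = 2.6917%
VaR = −(μ − z·σ) = −(-1.1571 − 1.960 × 2.6917) = −(-6.4328) = 6.4328%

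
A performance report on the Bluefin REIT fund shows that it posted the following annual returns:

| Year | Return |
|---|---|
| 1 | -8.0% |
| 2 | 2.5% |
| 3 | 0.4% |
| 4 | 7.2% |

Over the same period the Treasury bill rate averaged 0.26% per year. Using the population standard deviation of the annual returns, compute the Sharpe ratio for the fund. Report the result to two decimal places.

μ = (-8 + 2.5 + 0.4 + 7.2) / 4 = 0.5250%
Population std dev = √[121.1475 / 4] = 5.5034%
Sharpe = (μ − rf) / σ = (0.5250 − 0.26) / 5.5034 = 0.2650 / 5.5034 = 0.0482

0.05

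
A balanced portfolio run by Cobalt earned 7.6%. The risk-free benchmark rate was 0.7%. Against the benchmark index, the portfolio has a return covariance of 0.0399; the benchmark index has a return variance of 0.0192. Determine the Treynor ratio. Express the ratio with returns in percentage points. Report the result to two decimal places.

β = Cov / Var = 0.0399 / 0.0192 = 2.0781
Treynor = (Rp − Rf) / β = (7.6% − 0.7%) / 2.0781 = 6.90 / 2.0781 = 3.3203

3.32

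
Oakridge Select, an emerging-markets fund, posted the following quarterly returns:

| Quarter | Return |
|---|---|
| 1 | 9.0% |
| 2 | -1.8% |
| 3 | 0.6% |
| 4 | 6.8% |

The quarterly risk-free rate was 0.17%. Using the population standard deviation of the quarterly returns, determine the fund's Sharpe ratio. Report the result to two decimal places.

0.79

r̄ = (9 − 1.8 + 0.6 + 6.8) / 4 = 14.60 / 4 = 3.6500%
Population std dev = √[77.5500 / 4] = 4.4031%
Sharpe = (r̄ − rf) / σ = (3.6500 − 0.17) / 4.4031 = 3.4800 / 4.4031 = 0.7904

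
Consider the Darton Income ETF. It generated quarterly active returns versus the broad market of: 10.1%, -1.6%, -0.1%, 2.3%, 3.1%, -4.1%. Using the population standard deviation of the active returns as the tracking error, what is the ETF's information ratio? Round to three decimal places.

r̄ = (10.1 − 1.6 − 0.1 + 2.3 + 3.1 − 4.1) / 6 = 9.70 / 6 = 1.6167%
Σ(r − r̄)² = 120.6083; population σ = √(120.6083/6) = 4.4835%
IR = r̄ / tracking error = 1.6167 / 4.4835 = 0.3606

0.361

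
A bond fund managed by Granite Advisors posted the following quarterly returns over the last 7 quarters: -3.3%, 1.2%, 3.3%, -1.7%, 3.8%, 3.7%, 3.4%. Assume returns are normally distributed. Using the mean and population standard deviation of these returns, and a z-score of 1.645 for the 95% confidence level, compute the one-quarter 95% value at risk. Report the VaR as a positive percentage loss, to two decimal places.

2.93

r̄ = (-3.3 + 1.2 + 3.3 − 1.7 + 3.8 + 3.7 + 3.4) / 7 = 1.4857%
Population std dev = √[50.3486 / 7] = 2.6819%
VaR = −(r̄ − z·σ) = −(1.4857 − 1.645 × 2.6819) = −(-2.9260) = 2.9260%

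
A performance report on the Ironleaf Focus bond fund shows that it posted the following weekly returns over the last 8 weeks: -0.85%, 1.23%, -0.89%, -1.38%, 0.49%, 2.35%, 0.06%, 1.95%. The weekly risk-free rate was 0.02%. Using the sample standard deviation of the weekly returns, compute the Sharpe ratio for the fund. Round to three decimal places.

0.253

r̄ = (-0.85 + 1.23 − 0.89 − 1.38 + 0.49 + 2.35 + 0.06 + 1.95) / 8 = 2.960 / 8 = 0.3700%
Σ(r − r̄)² = 13.4054; sample σ = √(13.4054/7) = 1.3839%
Sharpe = (r̄ − rf) / σ = (0.3700 − 0.02) / 1.3839 = 0.3500 / 1.3839 = 0.2529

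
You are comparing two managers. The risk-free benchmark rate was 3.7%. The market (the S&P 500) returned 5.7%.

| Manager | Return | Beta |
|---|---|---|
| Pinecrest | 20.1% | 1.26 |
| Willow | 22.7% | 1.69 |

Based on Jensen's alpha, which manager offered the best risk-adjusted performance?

Pinecrest: α = 20.1% − [3.7% + 1.26 × (5.7% − 3.7%)] = 13.880
Willow: α = 22.7% − [3.7% + 1.69 × (5.7% − 3.7%)] = 15.620
Highest: Willow (15.620).

Willow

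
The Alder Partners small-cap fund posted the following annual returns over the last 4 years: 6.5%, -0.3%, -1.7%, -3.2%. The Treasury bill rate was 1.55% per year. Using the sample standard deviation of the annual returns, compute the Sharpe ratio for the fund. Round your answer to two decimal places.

r̄ = (6.5 − 0.3 − 1.7 − 3.2) / 4 = 1.30 / 4 = 0.3250%
Σ(r − r̄)² = (6.5 − 0.3250)² + (-0.3 − 0.3250)² + (-1.7 − 0.3250)² + … = 55.0475
sample σ = √(55.0475 / 3) = √18.3492 = 4.2836%
Sharpe = (r̄ − rf) / σ = (0.3250 − 1.55) / 4.2836 = -1.2250 / 4.2836 = -0.2860

-0.29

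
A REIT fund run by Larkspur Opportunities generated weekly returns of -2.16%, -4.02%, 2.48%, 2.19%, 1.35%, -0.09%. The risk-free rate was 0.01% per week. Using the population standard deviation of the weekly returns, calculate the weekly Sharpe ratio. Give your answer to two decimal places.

-0.02

Mean return μ = -0.250 / 6 = -0.0417%
Population σ = √[Σ(r − μ)² / 6] = √[33.5927 / 6] = √5.5988 = 2.3662%
Sharpe = (μ − rf) / σ = (-0.0417 − 0.01) / 2.3662 = -0.0517 / 2.3662 = -0.0218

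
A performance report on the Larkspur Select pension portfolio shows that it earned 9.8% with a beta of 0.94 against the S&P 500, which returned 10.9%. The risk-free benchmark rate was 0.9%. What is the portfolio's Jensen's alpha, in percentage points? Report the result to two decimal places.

CAPM expected return = Rf + β(Rm − Rf) = 0.9% + 0.94 × (10.9% − 0.9%) = 0.9 + 0.94 × 10.00 = 10.3000%
Jensen's α = Rp − E[R] = 9.8% − 10.3000% = -0.5000

-0.50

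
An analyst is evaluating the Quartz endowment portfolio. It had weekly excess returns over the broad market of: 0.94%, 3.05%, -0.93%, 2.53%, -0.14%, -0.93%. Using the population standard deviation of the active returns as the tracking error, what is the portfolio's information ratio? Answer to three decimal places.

r̄ = (0.94 + 3.05 − 0.93 + 2.53 − 0.14 − 0.93) / 6 = 4.520 / 6 = 0.7533%
Σ(r − r̄)² = (0.94 − 0.7533)² + (3.05 − 0.7533)² + (-0.93 − 0.7533)² + … = 14.9313
population σ = √(14.9313 / 6) = √2.4886 = 1.5775%
IR = r̄ / tracking error = 0.7533 / 1.5775 = 0.4775

0.478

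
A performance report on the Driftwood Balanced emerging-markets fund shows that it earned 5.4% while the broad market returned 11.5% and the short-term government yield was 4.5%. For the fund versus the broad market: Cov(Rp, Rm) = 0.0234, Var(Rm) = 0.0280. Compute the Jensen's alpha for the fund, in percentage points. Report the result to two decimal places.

β = Cov / Var = 0.0234 / 0.0280 = 0.8357
E[R] = Rf + β(Rm − Rf) = 4.5% + 0.8357 × (11.5% − 4.5%) = 10.3499%
α = Rp − E[R] = 5.4% − 10.3499% = -4.9499

-4.95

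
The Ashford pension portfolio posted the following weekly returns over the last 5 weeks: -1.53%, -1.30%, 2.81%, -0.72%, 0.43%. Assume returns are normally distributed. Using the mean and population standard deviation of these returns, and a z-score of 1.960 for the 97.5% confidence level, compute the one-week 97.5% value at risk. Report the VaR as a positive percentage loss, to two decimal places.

3.17

μ = (-1.53 − 1.3 + 2.81 − 0.72 + 0.43) / 5 = -0.0620%
Σ(r − μ)² = 12.6111; population σ = √(12.6111/5) = 1.5881%
VaR = −(μ − z·σ) = −(-0.0620 − 1.960 × 1.5881) = −(-3.1747) = 3.1747%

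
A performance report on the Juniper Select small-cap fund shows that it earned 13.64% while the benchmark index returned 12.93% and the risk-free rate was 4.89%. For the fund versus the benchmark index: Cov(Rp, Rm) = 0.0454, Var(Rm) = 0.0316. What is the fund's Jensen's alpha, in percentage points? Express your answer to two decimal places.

-2.80

β = Cov / Var = 0.0454 / 0.0316 = 1.4367
E[R] = Rf + β(Rm − Rf) = 4.89% + 1.4367 × (12.93% − 4.89%) = 16.4411%
α = Rp − E[R] = 13.64% − 16.4411% = -2.8011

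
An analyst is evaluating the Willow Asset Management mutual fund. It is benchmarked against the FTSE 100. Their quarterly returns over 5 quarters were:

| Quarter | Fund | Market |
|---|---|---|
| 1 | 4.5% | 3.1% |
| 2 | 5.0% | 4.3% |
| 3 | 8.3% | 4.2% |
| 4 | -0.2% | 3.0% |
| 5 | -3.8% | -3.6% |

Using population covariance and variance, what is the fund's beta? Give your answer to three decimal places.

1.219

r̄p = 2.7600%,  r̄m = 2.2000%
Cov = Σ(rp − r̄p)(rm − r̄m) / 5 = 10.6060
Var(rm) = Σ(rm − r̄m)² / 5 = 8.7000
β = Cov / Var = 10.6060 / 8.7000 = 1.2191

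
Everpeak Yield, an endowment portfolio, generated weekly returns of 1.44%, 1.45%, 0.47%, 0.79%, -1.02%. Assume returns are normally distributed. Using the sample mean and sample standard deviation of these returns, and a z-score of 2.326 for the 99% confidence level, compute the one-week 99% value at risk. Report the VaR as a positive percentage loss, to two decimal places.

μ = (1.44 + 1.45 + 0.47 + 0.79 − 1.02) / 5 = 0.6260%
Σ(r − μ)² = (1.44 − 0.6260)² + (1.45 − 0.6260)² + (0.47 − 0.6260)² + … = 4.1021
sample σ = √(4.1021 / 4) = √1.0255 = 1.0127%
VaR = −(μ − z·σ) = −(0.6260 − 2.326 × 1.0127) = −(-1.7295) = 1.7295%

1.73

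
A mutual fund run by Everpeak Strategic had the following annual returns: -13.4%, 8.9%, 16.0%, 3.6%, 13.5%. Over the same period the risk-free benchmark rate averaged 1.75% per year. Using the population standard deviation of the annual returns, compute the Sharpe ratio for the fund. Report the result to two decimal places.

0.38

μ = (-13.4 + 8.9 + 16 + 3.6 + 13.5) / 5 = 28.60 / 5 = 5.7200%
Population std dev = √[546.3880 / 5] = 10.4536%
Sharpe = (μ − rf) / σ = (5.7200 − 1.75) / 10.4536 = 3.9700 / 10.4536 = 0.3798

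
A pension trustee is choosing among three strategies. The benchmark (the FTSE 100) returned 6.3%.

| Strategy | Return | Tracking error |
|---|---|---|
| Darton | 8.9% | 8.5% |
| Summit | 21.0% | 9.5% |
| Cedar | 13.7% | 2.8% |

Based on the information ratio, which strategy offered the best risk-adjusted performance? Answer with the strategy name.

Cedar

Darton: IR = (8.9% − 6.3%) / 8.5% = 0.306
Summit: IR = (21.0% − 6.3%) / 9.5% = 1.547
Cedar: IR = (13.7% − 6.3%) / 2.8% = 2.643
Highest: Cedar (2.643).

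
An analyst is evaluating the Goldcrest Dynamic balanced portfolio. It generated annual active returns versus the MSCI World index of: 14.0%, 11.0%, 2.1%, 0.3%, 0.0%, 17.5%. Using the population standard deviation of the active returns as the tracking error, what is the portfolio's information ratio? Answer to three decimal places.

r̄ = (14 + 11 + 2.1 + 0.3 + 0 + 17.5) / 6 = 44.90 / 6 = 7.4833%
Population std dev = √[291.7483 / 6] = 6.9731%
IR = r̄ / tracking error = 7.4833 / 6.9731 = 1.0732

1.073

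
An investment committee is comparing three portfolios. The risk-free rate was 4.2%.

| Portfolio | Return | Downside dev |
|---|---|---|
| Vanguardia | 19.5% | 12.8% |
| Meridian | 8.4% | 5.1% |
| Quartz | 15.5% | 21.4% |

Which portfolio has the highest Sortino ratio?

Vanguardia: Sortino ratio = (19.5% − 4.2%) / 12.8% = 1.195
Meridian: Sortino ratio = (8.4% − 4.2%) / 5.1% = 0.824
Quartz: Sortino ratio = (15.5% − 4.2%) / 21.4% = 0.528
Highest: Vanguardia (1.195).

Vanguardia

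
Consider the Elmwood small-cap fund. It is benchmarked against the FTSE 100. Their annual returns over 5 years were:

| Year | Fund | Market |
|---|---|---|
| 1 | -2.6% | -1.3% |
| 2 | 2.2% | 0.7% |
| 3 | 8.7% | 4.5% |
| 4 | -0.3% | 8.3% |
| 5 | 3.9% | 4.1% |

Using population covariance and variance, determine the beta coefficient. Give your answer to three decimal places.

r̄p = 2.3800%,  r̄m = 3.2600%
Cov = Σ(rp − r̄p)(rm − r̄m) / 5 = 3.7552
Var(rm) = Σ(rm − r̄m)² / 5 = 10.9984
β = Cov / Var = 3.7552 / 10.9984 = 0.3414

0.341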